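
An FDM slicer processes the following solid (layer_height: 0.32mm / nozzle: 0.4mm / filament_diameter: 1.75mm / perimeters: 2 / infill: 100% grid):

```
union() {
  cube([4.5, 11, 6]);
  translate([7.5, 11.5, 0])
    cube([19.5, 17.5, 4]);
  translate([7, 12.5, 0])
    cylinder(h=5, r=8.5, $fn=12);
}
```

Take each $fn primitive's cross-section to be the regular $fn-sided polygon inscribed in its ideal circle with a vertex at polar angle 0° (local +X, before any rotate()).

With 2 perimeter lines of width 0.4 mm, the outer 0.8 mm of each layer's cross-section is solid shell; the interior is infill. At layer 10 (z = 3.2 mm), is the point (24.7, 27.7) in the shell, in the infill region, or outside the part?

infill

At z = 3.2 mm: the 4.5×11 cube contributes its full rectangle; the cube at (7.5, 11.5) (footprint 19.5×17.5) is included at this height; the r=8.5 cylinder at (7, 12.5) contributes a regular 12-gon of circumradius 8.5; Combining (union): the regions partially overlap (shared area 80.84 mm²), so overlapping operands fuse into one piece — 1 connected region. Overall, the cross-section is a single solid region. The nearest boundary edge runs (7.50, 29.00)→(27.00, 29.00); distance from the point to it = 1.30 mm. The point is inside the cross-section and 1.30 mm from the nearest boundary — more than the 0.8 mm shell width (2 × 0.4), so it's in the infill interior.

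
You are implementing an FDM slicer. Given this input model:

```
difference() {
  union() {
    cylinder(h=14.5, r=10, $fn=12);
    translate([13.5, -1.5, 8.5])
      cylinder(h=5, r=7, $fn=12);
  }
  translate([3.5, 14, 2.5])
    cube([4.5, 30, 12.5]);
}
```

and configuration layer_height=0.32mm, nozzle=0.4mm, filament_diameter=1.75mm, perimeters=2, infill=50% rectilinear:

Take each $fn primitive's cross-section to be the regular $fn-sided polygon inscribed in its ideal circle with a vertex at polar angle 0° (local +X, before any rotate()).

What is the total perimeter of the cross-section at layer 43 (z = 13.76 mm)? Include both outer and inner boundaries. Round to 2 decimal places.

At z = 13.76 mm: the r=10 cylinder contributes a regular 12-gon of circumradius 10 (perimeter = 2·12·10.000·sin(180°/12) = 62.12 mm); the cylinder at (13.5, -1.5) is not intersected at this z (z outside [8.5, 13.5]); Combining (union): only the r=10 cylinder is present, so the union is just that shape — boundary = 62.12 mm; the 4.5×30 cube at (3.5, 14) contributes its full rectangle (perimeter 69.00 mm); After the difference (first − rest): starting from that combined region, the 4.5×30 cube at (3.5, 14) misses the remaining region (no effect) — boundary = 62.12 mm. Overall, the cross-section is a single solid region. Total boundary length (outer) = 62.12 mm.

62.12 mm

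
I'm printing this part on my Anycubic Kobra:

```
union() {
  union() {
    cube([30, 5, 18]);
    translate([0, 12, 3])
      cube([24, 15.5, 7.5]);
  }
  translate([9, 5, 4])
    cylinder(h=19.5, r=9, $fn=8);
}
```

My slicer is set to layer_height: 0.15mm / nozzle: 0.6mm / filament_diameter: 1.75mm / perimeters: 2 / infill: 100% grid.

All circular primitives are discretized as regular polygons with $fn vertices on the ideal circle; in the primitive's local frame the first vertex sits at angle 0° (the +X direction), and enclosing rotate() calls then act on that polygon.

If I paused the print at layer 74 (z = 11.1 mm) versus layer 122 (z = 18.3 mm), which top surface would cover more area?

layer 74 (z = 11.1 mm)

Layer 74 (z = 11.1): the 30×5 cube contributes its full rectangle (area 150.00 mm²); the cube at (0, 12) is not intersected at this z (z outside [3, 10.5]); Taking the union: only the 30×5 cube is present, so the union is just that shape — area = 150.00 mm²; the r=9 cylinder at (9, 5) gives a regular 8-gon of circumradius 9 (constant along its height) (area = (8/2)·9.000²·sin(360°/8) = 229.10 mm²); Taking the union: the regions partially overlap — summed areas 379.10 mm² minus the doubly-counted overlap 79.64 mm² gives 299.46 mm² — area = 299.46 mm². So its area = 299.46 mm². Layer 122 (z = 18.3): the cube is absent (z outside [0, 18]); the cube at (0, 12) is absent (z outside [3, 10.5]); Taking the union: nothing is present at this height; the r=9 cylinder at (9, 5) contributes a regular 8-gon of circumradius 9 (area = (8/2)·9.000²·sin(360°/8) = 229.10 mm²); Merging all regions: only the r=9 cylinder at (9, 5) is present, so the union is just that shape — area = 229.10 mm². So its area = 229.10 mm². Layer 74 is larger (299.46 vs 229.10 mm²).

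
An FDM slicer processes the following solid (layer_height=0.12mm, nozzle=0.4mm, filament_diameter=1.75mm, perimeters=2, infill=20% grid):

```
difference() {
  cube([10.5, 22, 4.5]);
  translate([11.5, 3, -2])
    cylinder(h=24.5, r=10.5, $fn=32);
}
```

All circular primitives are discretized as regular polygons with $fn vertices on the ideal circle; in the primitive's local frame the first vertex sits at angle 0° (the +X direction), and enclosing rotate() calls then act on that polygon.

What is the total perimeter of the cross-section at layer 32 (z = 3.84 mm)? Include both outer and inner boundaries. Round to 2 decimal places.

61.10 mm

At z = 3.84 mm: the cube is present — its section is the full 10.5×22 rectangle (perimeter 65.00 mm); the r=10.5 cylinder at (11.5, 3) gives a regular 32-gon of circumradius 10.5 (constant along its height) (perimeter = 2·32·10.500·sin(180°/32) = 65.87 mm); Taking the first minus the rest: starting from the 10.5×22 cube, the r=10.5 cylinder at (11.5, 3) partially overlaps it — only the 103.55 mm² overlap (of its 344.14 mm²) is removed, clipping the outline — boundary = 61.10 mm. Overall, the cross-section is a single solid region. Total boundary length (outer) = 61.10 mm.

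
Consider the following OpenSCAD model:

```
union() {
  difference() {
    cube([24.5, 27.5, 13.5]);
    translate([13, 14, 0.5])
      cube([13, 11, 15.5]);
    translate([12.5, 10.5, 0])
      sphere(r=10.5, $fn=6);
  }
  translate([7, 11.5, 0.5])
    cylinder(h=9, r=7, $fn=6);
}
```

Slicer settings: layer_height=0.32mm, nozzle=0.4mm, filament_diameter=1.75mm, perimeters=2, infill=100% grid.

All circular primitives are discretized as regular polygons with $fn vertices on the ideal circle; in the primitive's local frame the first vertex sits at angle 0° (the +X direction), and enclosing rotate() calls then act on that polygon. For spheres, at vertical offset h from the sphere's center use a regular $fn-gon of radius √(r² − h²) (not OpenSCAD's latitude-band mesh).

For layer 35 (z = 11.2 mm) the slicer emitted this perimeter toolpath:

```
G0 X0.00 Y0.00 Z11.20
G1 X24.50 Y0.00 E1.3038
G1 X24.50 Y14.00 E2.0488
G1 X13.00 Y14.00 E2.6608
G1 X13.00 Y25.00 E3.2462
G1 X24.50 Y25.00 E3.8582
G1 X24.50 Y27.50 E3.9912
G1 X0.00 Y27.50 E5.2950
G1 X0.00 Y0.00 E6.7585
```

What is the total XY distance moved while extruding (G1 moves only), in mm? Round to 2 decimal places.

Sum the Euclidean lengths of each G1 segment: total = 127.00 mm.

127.00 mm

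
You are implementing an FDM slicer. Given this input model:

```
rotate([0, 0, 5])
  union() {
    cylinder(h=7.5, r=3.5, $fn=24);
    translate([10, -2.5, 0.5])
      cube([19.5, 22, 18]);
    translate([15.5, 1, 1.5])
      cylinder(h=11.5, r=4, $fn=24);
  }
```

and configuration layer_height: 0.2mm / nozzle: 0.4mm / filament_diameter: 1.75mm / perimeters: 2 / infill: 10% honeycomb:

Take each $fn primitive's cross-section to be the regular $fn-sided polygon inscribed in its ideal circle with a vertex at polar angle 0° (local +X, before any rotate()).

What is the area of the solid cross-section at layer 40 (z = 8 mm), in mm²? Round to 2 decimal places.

430.21 mm²

At z = 8 mm: the cylinder does not reach this height (z outside [0, 7.5]); the cube at (10, -2.5) is present — its section is the full 19.5×22 rectangle (area 429.00 mm²); the r=4 cylinder at (15.5, 1) contributes a regular 24-gon of circumradius 4 (area = (24/2)·4.000²·sin(360°/24) = 49.69 mm²); Merging all regions: the regions partially overlap — summed areas 478.69 mm² minus the doubly-counted overlap 48.48 mm² gives 430.21 mm² — area = 430.21 mm²; (rotated 5° about Z; rotation is an isometry so areas/perimeters/island counts are preserved). Overall, the cross-section is a single solid region. Net area = 430.21 mm².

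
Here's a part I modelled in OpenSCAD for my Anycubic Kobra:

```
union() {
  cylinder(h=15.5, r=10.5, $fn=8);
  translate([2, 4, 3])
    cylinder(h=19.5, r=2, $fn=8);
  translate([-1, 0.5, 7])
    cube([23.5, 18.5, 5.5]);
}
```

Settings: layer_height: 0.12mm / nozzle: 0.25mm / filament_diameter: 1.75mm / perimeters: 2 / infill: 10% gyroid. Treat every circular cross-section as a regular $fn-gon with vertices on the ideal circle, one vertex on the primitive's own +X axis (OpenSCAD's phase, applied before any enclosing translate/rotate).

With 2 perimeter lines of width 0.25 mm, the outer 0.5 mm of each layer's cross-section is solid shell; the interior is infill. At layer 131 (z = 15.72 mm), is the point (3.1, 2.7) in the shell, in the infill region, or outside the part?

shell

At z = 15.72 mm: the cylinder is absent (z outside [0, 15.5]); the r=2 cylinder at (2, 4) contributes a regular 8-gon of circumradius 2; the cube at (-1, 0.5) is absent (z outside [7, 12.5]); Combining (union): only the r=2 cylinder at (2, 4) is present, so the union is just that shape — 1 connected region. Overall, the cross-section is a single solid region. The nearest boundary edge runs (2.00, 2.00)→(3.41, 2.59); distance from the point to it = 0.23 mm. The point is inside the cross-section, 0.23 mm from the nearest boundary — within the 0.5 mm shell band (2 × 0.25).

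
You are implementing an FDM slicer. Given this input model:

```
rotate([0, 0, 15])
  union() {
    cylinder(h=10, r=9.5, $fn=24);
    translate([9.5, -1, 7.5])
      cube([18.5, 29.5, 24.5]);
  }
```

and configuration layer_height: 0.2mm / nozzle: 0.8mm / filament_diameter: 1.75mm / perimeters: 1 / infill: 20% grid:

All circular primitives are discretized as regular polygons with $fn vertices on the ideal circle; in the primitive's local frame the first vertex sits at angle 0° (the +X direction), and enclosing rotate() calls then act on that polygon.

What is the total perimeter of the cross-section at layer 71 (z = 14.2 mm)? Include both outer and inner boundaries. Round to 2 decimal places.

96.00 mm

At z = 14.2 mm: the cylinder does not reach this height (z outside [0, 10]); the 18.5×29.5 cube at (9.5, -1) contributes its full rectangle (perimeter 96.00 mm); Combining (union): only the 18.5×29.5 cube at (9.5, -1) is present, so the union is just that shape — boundary = 96.00 mm; (whole slice rotated 15° about Z — lengths, areas and connectivity unchanged). Overall, the cross-section is a single solid region. Total boundary length (outer) = 96.00 mm.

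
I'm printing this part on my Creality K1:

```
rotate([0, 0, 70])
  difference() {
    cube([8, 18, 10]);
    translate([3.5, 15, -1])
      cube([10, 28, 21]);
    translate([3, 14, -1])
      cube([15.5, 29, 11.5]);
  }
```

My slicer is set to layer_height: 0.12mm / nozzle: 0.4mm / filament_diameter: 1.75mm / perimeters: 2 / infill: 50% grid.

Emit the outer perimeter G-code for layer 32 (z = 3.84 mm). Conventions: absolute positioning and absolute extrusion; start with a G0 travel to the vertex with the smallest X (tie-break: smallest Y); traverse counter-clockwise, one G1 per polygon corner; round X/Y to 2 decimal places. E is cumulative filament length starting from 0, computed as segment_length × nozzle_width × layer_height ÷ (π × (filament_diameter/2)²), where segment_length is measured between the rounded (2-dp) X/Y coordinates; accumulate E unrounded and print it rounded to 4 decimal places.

At z = 3.84 mm: the 8×18 cube contributes its full rectangle; the cube at (3.5, 15) (footprint 10×28) is included at this height; the cube at (3, 14) (footprint 15.5×29) is included at this height; Taking the first minus the rest: starting from the 8×18 cube, the 10×28 cube at (3.5, 15) partially overlaps it — only the 13.50 mm² overlap (of its 280.00 mm²) is removed, clipping the outline; the 15.5×29 cube at (3, 14) partially overlaps it — only the 6.50 mm² overlap (of its 449.50 mm²) is removed, clipping the outline — 1 connected region; (rotated 70° about Z; rotation is an isometry so areas/perimeters/island counts are preserved). The outline is a single polygon with 6 vertices. Extrusion per mm of travel: 0.4 × 0.12 / (π × 0.875²) = 0.019956. Accumulating E over each segment gives final E = 1.0379.

G0 X-16.91 Y6.16 Z3.84
G1 X0.00 Y0.00 E0.3592
G1 X2.74 Y7.52 E0.5189
G1 X-10.42 Y12.31 E0.7983
G1 X-12.13 Y7.61 E0.8982
G1 X-15.89 Y8.98 E0.9780
G1 X-16.91 Y6.16 E1.0379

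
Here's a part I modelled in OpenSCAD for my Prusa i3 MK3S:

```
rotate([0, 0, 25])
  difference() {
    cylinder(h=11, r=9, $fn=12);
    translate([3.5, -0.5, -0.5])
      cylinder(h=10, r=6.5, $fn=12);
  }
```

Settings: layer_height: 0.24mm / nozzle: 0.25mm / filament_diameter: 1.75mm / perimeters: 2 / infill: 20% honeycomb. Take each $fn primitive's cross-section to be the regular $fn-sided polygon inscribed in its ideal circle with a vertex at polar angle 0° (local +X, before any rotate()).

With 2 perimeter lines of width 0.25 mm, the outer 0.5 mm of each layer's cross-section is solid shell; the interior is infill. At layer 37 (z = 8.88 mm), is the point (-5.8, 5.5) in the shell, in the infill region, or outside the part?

At z = 8.88 mm: the r=9 cylinder gives a regular 12-gon of circumradius 9 (constant along its height); the r=6.5 cylinder at (3.5, -0.5) contributes a regular 12-gon of circumradius 6.5; Taking the first minus the rest: starting from the r=9 cylinder, the r=6.5 cylinder at (3.5, -0.5) partially overlaps it — only the 118.01 mm² overlap (of its 126.75 mm²) is removed, clipping the outline — 1 connected region; (rotated 25° about Z; rotation is an isometry so areas/perimeters/island counts are preserved). Overall, the cross-section is a single solid region. Undo the 25° rotation: the query point maps to (-2.932, 7.436) in the un-rotated model frame. The nearest boundary edge runs (-4.50, 7.79)→(0.00, 9.00); distance from the point to it = 0.75 mm. The point is inside the cross-section and 0.75 mm from the nearest boundary — more than the 0.5 mm shell width (2 × 0.25), so it's in the infill interior.

infill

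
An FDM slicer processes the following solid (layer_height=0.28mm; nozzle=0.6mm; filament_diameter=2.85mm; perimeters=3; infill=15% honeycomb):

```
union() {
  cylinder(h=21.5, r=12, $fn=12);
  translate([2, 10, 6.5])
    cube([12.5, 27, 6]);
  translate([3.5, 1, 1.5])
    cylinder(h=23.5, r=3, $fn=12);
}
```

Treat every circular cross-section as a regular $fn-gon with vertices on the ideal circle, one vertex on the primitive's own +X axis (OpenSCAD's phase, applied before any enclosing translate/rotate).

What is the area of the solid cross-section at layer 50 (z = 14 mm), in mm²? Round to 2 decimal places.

At z = 14 mm: the r=12 cylinder gives a regular 12-gon of circumradius 12 (constant along its height) (area = (12/2)·12.000²·sin(360°/12) = 432.00 mm²); the cube at (2, 10) is absent (z outside [6.5, 12.5]); the r=3 cylinder at (3.5, 1) contributes a regular 12-gon of circumradius 3 (area = (12/2)·3.000²·sin(360°/12) = 27.00 mm²); Taking the union: the r=3 cylinder at (3.5, 1) lies entirely inside the r=12 cylinder, so the union is just the r=12 cylinder — area = 432.00 mm². Overall, the cross-section is a single solid region. Net area = 432.00 mm².

432.00 mm²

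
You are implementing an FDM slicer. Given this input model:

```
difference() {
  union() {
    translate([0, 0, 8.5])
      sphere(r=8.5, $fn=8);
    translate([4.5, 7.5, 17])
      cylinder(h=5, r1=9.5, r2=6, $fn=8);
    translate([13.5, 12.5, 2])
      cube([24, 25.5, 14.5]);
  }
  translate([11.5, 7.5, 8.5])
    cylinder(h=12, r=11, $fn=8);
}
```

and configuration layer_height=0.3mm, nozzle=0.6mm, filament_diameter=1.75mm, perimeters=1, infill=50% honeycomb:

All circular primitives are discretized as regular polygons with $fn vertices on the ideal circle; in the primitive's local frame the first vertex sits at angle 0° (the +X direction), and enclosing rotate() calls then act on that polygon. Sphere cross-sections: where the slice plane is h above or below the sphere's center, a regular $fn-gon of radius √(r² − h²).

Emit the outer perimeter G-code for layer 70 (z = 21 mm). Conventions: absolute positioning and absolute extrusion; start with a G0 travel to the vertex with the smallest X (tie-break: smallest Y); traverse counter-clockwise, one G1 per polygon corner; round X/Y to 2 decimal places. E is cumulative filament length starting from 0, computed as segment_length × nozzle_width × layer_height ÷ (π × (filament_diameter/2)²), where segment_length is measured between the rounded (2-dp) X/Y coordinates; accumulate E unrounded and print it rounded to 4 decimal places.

G0 X-2.20 Y7.50 Z21.00
G1 X-0.24 Y2.76 E0.3838
G1 X4.50 Y0.80 E0.7677
G1 X9.24 Y2.76 E1.1515
G1 X11.20 Y7.50 E1.5354
G1 X9.24 Y12.24 E1.9192
G1 X4.50 Y14.20 E2.3031
G1 X-0.24 Y12.24 E2.6869
G1 X-2.20 Y7.50 E3.0708

At z = 21 mm: the sphere is absent (|z−center|=12.500 > r=8.5); the cone at (4.5, 7.5) contributes a regular 8-gon of circumradius 6.700 (interpolated between r1=9.5 and r2=6 at t=0.800); the cube at (13.5, 12.5) is absent (z outside [2, 16.5]); Taking the union: only the cone at (4.5, 7.5) is present, so the union is just that shape — 1 connected region; the cylinder at (11.5, 7.5) is absent (z outside [8.5, 20.5]); Taking the first minus the rest: none of the subtracted shapes is present at this height, so that combined region is unchanged — 1 connected region. The outline is a single polygon with 8 vertices. Extrusion per mm of travel: 0.6 × 0.3 / (π × 0.875²) = 0.074835. Accumulating E over each segment gives final E = 3.0708.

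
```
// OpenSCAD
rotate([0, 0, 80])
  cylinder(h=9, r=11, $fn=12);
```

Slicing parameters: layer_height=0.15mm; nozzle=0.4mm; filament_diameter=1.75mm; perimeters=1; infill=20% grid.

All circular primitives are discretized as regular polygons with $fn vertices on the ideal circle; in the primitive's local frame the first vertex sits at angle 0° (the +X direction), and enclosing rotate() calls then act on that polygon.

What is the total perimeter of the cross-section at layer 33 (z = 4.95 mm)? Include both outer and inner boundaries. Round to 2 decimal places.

68.33 mm

At z = 4.95 mm: the r=11 cylinder contributes a regular 12-gon of circumradius 11 (perimeter = 2·12·11.000·sin(180°/12) = 68.33 mm); (rotated 80° about Z; rotation is an isometry so areas/perimeters/island counts are preserved). Overall, the cross-section is a single solid region. Total boundary length (outer) = 68.33 mm.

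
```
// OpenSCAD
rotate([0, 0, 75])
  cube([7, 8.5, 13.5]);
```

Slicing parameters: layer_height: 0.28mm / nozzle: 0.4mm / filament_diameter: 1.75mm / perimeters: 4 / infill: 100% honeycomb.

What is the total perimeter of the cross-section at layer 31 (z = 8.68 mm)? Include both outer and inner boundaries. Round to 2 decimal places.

At z = 8.68 mm: the cube is present — its section is the full 7×8.5 rectangle (perimeter 31.00 mm); (rotated 75° about Z; rotation is an isometry so areas/perimeters/island counts are preserved). Overall, the cross-section is a single solid region. Total boundary length (outer) = 31.00 mm.

31.00 mm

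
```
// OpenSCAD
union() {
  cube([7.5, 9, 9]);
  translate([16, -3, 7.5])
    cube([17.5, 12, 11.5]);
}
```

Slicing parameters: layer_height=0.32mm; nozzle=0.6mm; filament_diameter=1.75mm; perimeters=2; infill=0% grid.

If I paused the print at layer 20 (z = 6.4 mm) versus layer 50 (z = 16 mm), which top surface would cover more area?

layer 50 (z = 16 mm)

Layer 20 (z = 6.4): the cube (footprint 7.5×9) is included at this height (area 67.50 mm²); the cube at (16, -3) does not reach this height (z outside [7.5, 19]); Merging all regions: only the 7.5×9 cube is present, so the union is just that shape — area = 67.50 mm². So its area = 67.50 mm². Layer 50 (z = 16): the cube does not reach this height (z outside [0, 9]); the cube at (16, -3) (footprint 17.5×12) is included at this height (area 210.00 mm²); Taking the union: only the 17.5×12 cube at (16, -3) is present, so the union is just that shape — area = 210.00 mm². So its area = 210.00 mm². Layer 50 is larger (210.00 vs 67.50 mm²).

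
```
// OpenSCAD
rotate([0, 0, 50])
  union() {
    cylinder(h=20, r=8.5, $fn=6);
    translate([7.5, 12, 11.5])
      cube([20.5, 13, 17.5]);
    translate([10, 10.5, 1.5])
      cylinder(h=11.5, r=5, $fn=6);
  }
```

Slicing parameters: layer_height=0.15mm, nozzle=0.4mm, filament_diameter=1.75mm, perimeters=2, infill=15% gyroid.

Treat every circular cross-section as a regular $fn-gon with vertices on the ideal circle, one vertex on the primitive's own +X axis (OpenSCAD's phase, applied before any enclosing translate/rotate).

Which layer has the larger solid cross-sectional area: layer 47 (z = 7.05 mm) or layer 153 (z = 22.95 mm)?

layer 153 (z = 22.95 mm)

Layer 47 (z = 7.05): the cylinder: section is a regular 6-gon, circumradius r=8.5 (area = (6/2)·8.500²·sin(360°/6) = 187.71 mm²); the cube at (7.5, 12) does not reach this height (z outside [11.5, 29]); the cylinder at (10, 10.5): section is a regular 6-gon, circumradius r=5 (area = (6/2)·5.000²·sin(360°/6) = 64.95 mm²); Merging all regions: the 2 present regions are separate (no shared area or edge), so areas and boundary lengths simply add and each stays a separate island — area = 252.66 mm²; (whole slice rotated 50° about Z — lengths, areas and connectivity unchanged). So its area = 252.66 mm². Layer 153 (z = 22.95): the cylinder is not intersected at this z (z outside [0, 20]); the cube at (7.5, 12) is present — its section is the full 20.5×13 rectangle (area 266.50 mm²); the cylinder at (10, 10.5) is absent (z outside [1.5, 13]); Merging all regions: only the 20.5×13 cube at (7.5, 12) is present, so the union is just that shape — area = 266.50 mm²; (whole slice rotated 50° about Z — lengths, areas and connectivity unchanged). So its area = 266.50 mm². Layer 153 is larger (266.50 vs 252.66 mm²).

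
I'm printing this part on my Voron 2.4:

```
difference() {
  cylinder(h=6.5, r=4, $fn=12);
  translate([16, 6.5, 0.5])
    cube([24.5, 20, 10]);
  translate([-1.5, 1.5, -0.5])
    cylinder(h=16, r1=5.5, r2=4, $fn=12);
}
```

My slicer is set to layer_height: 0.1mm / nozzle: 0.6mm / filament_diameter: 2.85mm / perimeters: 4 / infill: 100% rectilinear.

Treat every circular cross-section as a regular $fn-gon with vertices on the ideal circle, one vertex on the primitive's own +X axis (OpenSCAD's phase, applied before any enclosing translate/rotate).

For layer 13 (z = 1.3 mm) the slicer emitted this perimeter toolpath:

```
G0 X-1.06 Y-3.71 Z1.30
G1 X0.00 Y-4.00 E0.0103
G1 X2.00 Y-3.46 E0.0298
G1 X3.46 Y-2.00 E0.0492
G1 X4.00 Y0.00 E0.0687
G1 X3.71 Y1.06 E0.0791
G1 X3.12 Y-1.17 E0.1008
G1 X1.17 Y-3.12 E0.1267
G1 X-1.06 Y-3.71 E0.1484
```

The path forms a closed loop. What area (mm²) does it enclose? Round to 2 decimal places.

Apply the shoelace formula to the sequence of (X, Y) vertices; enclosed area = 4.40 mm².

4.40 mm²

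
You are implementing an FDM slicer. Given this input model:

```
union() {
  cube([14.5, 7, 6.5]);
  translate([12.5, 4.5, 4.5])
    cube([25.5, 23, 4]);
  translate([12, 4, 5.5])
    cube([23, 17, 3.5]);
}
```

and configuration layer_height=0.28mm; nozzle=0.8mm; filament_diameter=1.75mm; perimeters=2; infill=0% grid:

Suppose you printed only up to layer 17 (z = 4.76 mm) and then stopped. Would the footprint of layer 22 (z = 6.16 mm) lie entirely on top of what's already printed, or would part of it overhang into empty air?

Compare the two slices. At z = 4.76: the cube (footprint 14.5×7) is included at this height (area 101.50 mm²); the cube at (12.5, 4.5) is present — its section is the full 25.5×23 rectangle (area 586.50 mm²); the cube at (12, 4) is not intersected at this z (z outside [5.5, 9]); Combining (union): the regions partially overlap — summed areas 688.00 mm² minus the doubly-counted overlap 5.00 mm² gives 683.00 mm² — area = 683.00 mm². At z = 6.16: the cube is present — its section is the full 14.5×7 rectangle (area 101.50 mm²); the cube at (12.5, 4.5) is present — its section is the full 25.5×23 rectangle (area 586.50 mm²); the cube at (12, 4) is present — its section is the full 23×17 rectangle (area 391.00 mm²); Merging all regions: the regions partially overlap — summed areas 1079.00 mm² minus the doubly-counted overlap 378.75 mm² gives 700.25 mm² — area = 700.25 mm². Checking containment: at z = 6.16 the cross-section extends beyond the z = 4.76 cross-section by about 17.25 mm².

part overhangs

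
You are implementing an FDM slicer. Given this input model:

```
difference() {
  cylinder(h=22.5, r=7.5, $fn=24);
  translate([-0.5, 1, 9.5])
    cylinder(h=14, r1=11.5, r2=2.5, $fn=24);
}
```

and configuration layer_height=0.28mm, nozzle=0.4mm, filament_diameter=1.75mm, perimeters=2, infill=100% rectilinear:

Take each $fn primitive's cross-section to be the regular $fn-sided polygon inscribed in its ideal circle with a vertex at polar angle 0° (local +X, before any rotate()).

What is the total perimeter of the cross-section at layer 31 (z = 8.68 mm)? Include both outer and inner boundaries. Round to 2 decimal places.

At z = 8.68 mm: the r=7.5 cylinder gives a regular 24-gon of circumradius 7.5 (constant along its height) (perimeter = 2·24·7.500·sin(180°/24) = 46.99 mm); the cone at (-0.5, 1) is not intersected at this z (z outside [9.5, 23.5]); Subtracting the remaining from the first: none of the subtracted shapes is present at this height, so the r=7.5 cylinder is unchanged — boundary = 46.99 mm. Overall, the cross-section is a single solid region. Total boundary length (outer) = 46.99 mm.

46.99 mm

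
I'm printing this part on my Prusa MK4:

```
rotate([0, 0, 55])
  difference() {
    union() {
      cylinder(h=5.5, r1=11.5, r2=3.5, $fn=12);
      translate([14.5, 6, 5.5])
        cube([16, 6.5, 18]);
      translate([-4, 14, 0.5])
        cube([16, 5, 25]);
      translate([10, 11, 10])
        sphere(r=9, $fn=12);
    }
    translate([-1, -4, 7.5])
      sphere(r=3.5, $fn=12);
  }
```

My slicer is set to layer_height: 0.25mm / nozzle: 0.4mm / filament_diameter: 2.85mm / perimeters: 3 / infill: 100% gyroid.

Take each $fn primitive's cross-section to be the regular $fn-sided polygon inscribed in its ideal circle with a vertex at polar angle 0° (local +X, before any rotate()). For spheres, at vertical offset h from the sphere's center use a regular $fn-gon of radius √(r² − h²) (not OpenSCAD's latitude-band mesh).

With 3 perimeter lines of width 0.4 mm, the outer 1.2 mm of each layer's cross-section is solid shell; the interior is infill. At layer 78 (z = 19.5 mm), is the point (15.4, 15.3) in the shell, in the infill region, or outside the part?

outside

At z = 19.5 mm: the cone is absent (z outside [0, 5.5]); the 16×6.5 cube at (14.5, 6) contributes its full rectangle; the 16×5 cube at (-4, 14) contributes its full rectangle; the sphere at (10, 11) is not intersected at this z (|z−center|=9.500 > r=9); Combining (union): the 2 present regions are separate (no shared area or edge), so areas and boundary lengths simply add and each stays a separate island — 2 connected regions; the sphere at (-1, -4) does not reach this height (|z−center|=12.000 > r=3.5); After the difference (first − rest): none of the subtracted shapes is present at this height, so that combined region is unchanged — 2 connected regions; (rotated 55° about Z; rotation is an isometry so areas/perimeters/island counts are preserved). Overall, the cross-section has 2 separate islands. Undo the 55° rotation: the query point maps to (21.366, -3.839) in the un-rotated model frame. The nearest boundary edge runs (30.50, 6.00)→(14.50, 6.00); distance from the point to it = 9.84 mm. The point is not inside any of the regions above, so it lies outside the cross-section (9.84 mm from the nearest boundary).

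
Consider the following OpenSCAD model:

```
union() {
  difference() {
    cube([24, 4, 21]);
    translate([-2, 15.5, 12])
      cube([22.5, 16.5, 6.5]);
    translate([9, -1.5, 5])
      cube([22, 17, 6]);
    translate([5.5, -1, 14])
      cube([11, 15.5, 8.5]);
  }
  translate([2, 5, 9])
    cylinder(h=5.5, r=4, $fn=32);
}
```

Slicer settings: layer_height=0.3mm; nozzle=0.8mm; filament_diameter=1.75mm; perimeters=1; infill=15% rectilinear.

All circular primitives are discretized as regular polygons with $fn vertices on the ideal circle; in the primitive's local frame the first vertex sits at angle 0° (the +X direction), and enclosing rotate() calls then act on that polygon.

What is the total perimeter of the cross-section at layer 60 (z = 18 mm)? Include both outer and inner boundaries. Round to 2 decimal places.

At z = 18 mm: the cube (footprint 24×4) is included at this height (perimeter 56.00 mm); the cube at (-2, 15.5) is present — its section is the full 22.5×16.5 rectangle (perimeter 78.00 mm); the cube at (9, -1.5) does not reach this height (z outside [5, 11]); the cube at (5.5, -1) (footprint 11×15.5) is included at this height (perimeter 53.00 mm); Subtracting the remaining from the first: starting from the 24×4 cube, the 22.5×16.5 cube at (-2, 15.5) misses the remaining region (no effect); the 11×15.5 cube at (5.5, -1) partially overlaps it — only the 44.00 mm² overlap (of its 170.50 mm²) is removed, clipping the outline — boundary = 42.00 mm; the cylinder at (2, 5) is not intersected at this z (z outside [9, 14.5]); Taking the union: only that combined region is present, so the union is just that shape — boundary = 42.00 mm. Overall, the cross-section has 2 separate islands. Total boundary length (outer) = 42.00 mm.

42.00 mm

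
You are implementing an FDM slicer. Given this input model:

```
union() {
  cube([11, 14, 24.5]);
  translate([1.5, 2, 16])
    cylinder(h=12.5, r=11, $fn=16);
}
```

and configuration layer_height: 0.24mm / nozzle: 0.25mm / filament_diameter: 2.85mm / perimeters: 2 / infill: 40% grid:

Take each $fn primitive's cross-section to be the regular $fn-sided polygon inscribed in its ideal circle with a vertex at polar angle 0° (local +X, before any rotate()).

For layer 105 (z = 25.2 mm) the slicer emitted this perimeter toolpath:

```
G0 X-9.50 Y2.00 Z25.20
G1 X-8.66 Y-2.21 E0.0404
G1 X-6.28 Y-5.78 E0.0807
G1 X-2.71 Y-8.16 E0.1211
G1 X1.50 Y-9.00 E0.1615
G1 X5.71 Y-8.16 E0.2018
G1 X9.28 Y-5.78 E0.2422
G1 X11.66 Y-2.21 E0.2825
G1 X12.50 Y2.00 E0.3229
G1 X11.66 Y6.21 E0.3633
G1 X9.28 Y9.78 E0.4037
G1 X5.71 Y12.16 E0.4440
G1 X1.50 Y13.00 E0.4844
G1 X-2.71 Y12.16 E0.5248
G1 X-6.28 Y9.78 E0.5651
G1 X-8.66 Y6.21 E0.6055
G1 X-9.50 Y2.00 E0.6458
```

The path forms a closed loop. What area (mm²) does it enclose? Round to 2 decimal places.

Apply the shoelace formula to the sequence of (X, Y) vertices; enclosed area = 370.40 mm².

370.40 mm²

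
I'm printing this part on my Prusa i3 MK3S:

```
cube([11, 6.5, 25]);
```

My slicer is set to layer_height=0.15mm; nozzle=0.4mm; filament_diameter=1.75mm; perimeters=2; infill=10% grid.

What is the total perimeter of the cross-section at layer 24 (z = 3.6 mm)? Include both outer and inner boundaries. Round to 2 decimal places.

At z = 3.6 mm: the cube is present — its section is the full 11×6.5 rectangle (perimeter 35.00 mm). Overall, the cross-section is a single solid region. Total boundary length (outer) = 35.00 mm.

35.00 mm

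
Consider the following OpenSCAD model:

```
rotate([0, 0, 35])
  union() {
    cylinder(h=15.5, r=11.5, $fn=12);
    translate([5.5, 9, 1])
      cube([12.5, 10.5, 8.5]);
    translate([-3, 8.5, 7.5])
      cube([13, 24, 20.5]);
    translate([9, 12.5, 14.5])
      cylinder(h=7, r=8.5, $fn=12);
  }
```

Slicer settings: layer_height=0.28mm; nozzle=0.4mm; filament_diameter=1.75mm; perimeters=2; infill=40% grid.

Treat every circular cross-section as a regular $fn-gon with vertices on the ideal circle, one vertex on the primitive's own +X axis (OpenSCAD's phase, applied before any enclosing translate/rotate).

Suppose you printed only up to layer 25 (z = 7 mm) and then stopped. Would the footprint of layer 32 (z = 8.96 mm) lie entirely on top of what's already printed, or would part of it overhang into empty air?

Compare the two slices. At z = 7: the r=11.5 cylinder gives a regular 12-gon of circumradius 11.5 (constant along its height) (area = (12/2)·11.500²·sin(360°/12) = 396.75 mm²); the 12.5×10.5 cube at (5.5, 9) contributes its full rectangle (area 131.25 mm²); the cube at (-3, 8.5) is not intersected at this z (z outside [7.5, 28]); the cylinder at (9, 12.5) is not intersected at this z (z outside [14.5, 21.5]); Combining (union): the regions partially overlap — summed areas 528.00 mm² minus the doubly-counted overlap 0.71 mm² gives 527.29 mm² — area = 527.29 mm²; (rotated 35° about Z; rotation is an isometry so areas/perimeters/island counts are preserved). At z = 8.96: the cylinder: section is a regular 12-gon, circumradius r=11.5 (area = (12/2)·11.500²·sin(360°/12) = 396.75 mm²); the cube at (5.5, 9) (footprint 12.5×10.5) is included at this height (area 131.25 mm²); the cube at (-3, 8.5) (footprint 13×24) is included at this height (area 312.00 mm²); the cylinder at (9, 12.5) is absent (z outside [14.5, 21.5]); Taking the union: the regions partially overlap — summed areas 840.00 mm² minus the doubly-counted overlap 68.93 mm² gives 771.07 mm² — area = 771.07 mm²; (whole slice rotated 35° about Z — lengths, areas and connectivity unchanged). Checking containment: at z = 8.96 the cross-section extends beyond the z = 7 cross-section by about 243.78 mm².

part overhangs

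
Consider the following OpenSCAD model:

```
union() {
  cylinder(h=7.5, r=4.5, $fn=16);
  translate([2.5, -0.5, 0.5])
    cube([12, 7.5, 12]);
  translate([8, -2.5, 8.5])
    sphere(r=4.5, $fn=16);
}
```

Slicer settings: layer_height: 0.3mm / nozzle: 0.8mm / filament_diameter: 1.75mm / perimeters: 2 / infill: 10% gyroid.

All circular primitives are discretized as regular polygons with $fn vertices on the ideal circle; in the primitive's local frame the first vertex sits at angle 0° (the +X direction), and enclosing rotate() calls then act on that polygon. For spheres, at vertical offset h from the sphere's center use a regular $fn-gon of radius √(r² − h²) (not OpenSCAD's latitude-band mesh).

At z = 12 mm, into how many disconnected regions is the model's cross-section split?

At z = 12 mm: the cylinder does not reach this height (z outside [0, 7.5]); the cube at (2.5, -0.5) is present — its section is the full 12×7.5 rectangle; the r=4.5 sphere at (8, -2.5) contributes a regular 16-gon of circumradius √(4.5²−3.5²) = 2.828; Merging all regions: the regions partially overlap (shared area 2.12 mm²), so overlapping operands fuse into one piece — 1 connected region. The result has 1 disconnected region.

1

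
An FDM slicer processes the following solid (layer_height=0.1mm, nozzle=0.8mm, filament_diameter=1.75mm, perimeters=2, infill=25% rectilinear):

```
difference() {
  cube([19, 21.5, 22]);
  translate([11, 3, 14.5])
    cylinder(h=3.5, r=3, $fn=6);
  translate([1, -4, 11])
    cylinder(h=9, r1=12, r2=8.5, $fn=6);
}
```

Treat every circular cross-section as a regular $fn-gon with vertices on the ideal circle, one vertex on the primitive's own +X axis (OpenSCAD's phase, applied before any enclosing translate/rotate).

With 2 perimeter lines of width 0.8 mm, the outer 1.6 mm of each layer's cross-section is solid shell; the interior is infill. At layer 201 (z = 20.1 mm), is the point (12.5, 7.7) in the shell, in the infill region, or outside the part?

infill

At z = 20.1 mm: the 19×21.5 cube contributes its full rectangle; the cylinder at (11, 3) does not reach this height (z outside [14.5, 18]); the cone at (1, -4) is not intersected at this z (z outside [11, 20]); After the difference (first − rest): none of the subtracted shapes is present at this height, so the 19×21.5 cube is unchanged — 1 connected region. Overall, the cross-section is a single solid region. The nearest boundary edge runs (19.00, 0.00)→(19.00, 21.50); distance from the point to it = 6.50 mm. The point is inside the cross-section and 6.50 mm from the nearest boundary — more than the 1.6 mm shell width (2 × 0.8), so it's in the infill interior.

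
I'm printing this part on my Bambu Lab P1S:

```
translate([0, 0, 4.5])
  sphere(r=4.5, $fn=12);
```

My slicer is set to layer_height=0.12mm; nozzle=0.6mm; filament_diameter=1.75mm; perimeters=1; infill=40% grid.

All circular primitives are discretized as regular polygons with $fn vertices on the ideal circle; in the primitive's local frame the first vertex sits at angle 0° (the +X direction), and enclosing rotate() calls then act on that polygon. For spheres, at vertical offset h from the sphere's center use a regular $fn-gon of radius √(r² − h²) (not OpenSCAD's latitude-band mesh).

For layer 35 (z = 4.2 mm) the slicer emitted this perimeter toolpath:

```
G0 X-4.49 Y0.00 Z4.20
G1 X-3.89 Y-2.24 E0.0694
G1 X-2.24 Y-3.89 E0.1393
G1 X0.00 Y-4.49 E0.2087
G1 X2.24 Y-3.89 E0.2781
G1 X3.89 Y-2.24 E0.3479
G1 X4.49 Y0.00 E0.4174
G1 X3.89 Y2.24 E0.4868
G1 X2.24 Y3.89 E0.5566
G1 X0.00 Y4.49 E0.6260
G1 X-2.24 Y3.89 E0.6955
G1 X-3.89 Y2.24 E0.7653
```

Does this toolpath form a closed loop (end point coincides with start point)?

Start point (G0): (-4.49, 0.00). End point (last G1): the path does not return to the start — open.

no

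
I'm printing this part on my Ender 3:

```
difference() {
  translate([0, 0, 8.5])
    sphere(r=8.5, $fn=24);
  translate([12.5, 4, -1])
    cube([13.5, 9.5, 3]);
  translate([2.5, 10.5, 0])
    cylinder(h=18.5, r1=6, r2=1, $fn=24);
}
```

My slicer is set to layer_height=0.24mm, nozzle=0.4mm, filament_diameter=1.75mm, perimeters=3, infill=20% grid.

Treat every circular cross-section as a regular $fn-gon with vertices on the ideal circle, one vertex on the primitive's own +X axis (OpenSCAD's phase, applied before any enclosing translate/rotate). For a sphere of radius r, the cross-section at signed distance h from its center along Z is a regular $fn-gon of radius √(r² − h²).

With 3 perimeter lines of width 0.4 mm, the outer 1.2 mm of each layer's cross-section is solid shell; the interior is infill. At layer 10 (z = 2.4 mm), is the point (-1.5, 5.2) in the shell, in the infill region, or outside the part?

shell

At z = 2.4 mm: the r=8.5 sphere contributes a regular 24-gon of circumradius √(8.5²−6.1²) = 5.919; the cube at (12.5, 4) is absent (z outside [-1, 2]); the cone at (2.5, 10.5): at t=0.130 of its height the radius interpolates to r₁+(r₂−r₁)t = 5.351, giving a regular 24-gon of that circumradius; Subtracting the remaining from the first: starting from the r=8.5 sphere, the cone at (2.5, 10.5) partially overlaps it — only the 0.84 mm² overlap (of its 88.94 mm²) is removed, clipping the outline — 1 connected region. Overall, the cross-section is a single solid region. The nearest boundary edge runs (-2.96, 5.13)→(-1.53, 5.72); distance from the point to it = 0.49 mm. The point is inside the cross-section, 0.49 mm from the nearest boundary — within the 1.2 mm shell band (3 × 0.4).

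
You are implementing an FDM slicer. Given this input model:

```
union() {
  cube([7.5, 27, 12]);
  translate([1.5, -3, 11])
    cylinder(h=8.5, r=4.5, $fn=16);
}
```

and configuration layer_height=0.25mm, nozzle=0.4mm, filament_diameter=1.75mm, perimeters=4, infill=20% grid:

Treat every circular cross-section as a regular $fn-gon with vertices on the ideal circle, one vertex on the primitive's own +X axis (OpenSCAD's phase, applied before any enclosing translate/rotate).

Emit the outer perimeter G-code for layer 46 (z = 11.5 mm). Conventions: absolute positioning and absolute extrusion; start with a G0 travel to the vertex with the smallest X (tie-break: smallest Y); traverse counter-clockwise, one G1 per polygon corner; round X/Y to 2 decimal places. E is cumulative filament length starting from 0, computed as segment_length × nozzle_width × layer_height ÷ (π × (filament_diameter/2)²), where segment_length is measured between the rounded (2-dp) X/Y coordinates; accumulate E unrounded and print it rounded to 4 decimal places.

At z = 11.5 mm: the 7.5×27 cube contributes its full rectangle; the cylinder at (1.5, -3): section is a regular 16-gon, circumradius r=4.5; Taking the union: the regions partially overlap (shared area 5.30 mm²), so overlapping operands fuse into one piece — 1 connected region. The outline is a single polygon with 18 vertices. Extrusion per mm of travel: 0.4 × 0.25 / (π × 0.875²) = 0.041575. Accumulating E over each segment gives final E = 3.5686.

G0 X-3.00 Y-3.00 Z11.50
G1 X-2.66 Y-4.72 E0.0729
G1 X-1.68 Y-6.18 E0.1460
G1 X-0.22 Y-7.16 E0.2191
G1 X1.50 Y-7.50 E0.2920
G1 X3.22 Y-7.16 E0.3649
G1 X4.68 Y-6.18 E0.4380
G1 X5.66 Y-4.72 E0.5111
G1 X6.00 Y-3.00 E0.5840
G1 X5.66 Y-1.28 E0.6569
G1 X4.80 Y0.00 E0.7210
G1 X7.50 Y0.00 E0.8333
G1 X7.50 Y27.00 E1.9558
G1 X0.00 Y27.00 E2.2676
G1 X0.00 Y1.20 E3.3402
G1 X-0.22 Y1.16 E3.3495
G1 X-1.68 Y0.18 E3.4226
G1 X-2.66 Y-1.28 E3.4957
G1 X-3.00 Y-3.00 E3.5686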